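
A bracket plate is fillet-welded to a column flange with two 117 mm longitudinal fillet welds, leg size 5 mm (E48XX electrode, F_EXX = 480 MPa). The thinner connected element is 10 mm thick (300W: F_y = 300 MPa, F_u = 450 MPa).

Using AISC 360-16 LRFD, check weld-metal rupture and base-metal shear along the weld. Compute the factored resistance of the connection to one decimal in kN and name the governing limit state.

178.7 kN (weld metal governs)

Weld metal: throat = 0.707×5 = 3.535 mm, L = 2×117 = 234 mm. φR_n = 0.75 × 0.6 × 480 × 3.535 × 234 = 178.7 kN.
Base metal shear (10 mm plate): yield φR_n = 1.0×0.6×300×10×234 = 421.2 kN; rupture φR_n = 0.75×0.6×450×10×234 = 473.9 kN; take 421.2 kN (yield).
Governing: min(178.7, 421.2) = 178.7 kN → weld metal.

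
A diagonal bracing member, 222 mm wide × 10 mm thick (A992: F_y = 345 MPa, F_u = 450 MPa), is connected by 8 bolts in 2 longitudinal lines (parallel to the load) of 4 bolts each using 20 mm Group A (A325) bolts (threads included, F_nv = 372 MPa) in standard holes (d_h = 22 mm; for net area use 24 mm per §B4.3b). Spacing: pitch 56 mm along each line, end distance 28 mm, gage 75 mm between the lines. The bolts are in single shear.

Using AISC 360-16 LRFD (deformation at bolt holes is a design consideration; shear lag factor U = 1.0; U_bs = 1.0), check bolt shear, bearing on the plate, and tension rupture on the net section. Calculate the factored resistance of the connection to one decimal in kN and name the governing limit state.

Bolt shear: A_b = π(20)²/4 = 314.16 mm². φR_n = 0.75 × 372 × 314.16 × 8 × 1 = 701.2 kN.
Bearing (10 mm plate, F_u = 450 MPa): end bolts L_c = 28 − 22/2 = 17, R_n = min(1.2×17×10×450, 2.4×20×10×450) = 91.8 kN/bolt; interior L_c = 56 − 22 = 34, R_n = 183.6 kN/bolt. φR_n = 0.75 × (2×91.8 + 6×183.6) = 963.9 kN.
Tension rupture (net): A_n = (222 − 2×24)×10 = 1740 mm² (U = 1.0, A_e = A_n). φR_n = 0.75 × 450 × 1740 = 587.3 kN.
Governing: min(701.2, 963.9, 587.3) = 587.3 kN → net-section rupture.

587.3 kN (net-section rupture governs)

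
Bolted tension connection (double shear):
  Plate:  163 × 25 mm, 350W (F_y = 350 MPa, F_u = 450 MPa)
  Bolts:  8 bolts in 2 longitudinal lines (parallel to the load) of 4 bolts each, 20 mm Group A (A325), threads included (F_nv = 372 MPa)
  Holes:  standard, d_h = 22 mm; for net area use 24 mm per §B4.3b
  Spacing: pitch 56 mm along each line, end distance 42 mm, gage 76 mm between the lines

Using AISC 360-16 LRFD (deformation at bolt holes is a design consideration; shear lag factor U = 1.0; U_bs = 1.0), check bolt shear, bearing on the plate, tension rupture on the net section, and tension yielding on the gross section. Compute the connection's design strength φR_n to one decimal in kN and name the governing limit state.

970.3 kN (net-section rupture governs)

Bolt shear: A_b = π(20)²/4 = 314.16 mm². φR_n = 0.75 × 372 × 314.16 × 8 × 2 = 1402.4 kN.
Bearing (25 mm plate, F_u = 450 MPa): end bolts L_c = 42 − 22/2 = 31, R_n = min(1.2×31×25×450, 2.4×20×25×450) = 418.5 kN/bolt; interior L_c = 56 − 22 = 34, R_n = 459 kN/bolt. φR_n = 0.75 × (2×418.5 + 6×459) = 2693.3 kN.
Tension rupture (net): A_n = (163 − 2×24)×25 = 2875 mm² (U = 1.0, A_e = A_n). φR_n = 0.75 × 450 × 2875 = 970.3 kN.
Tension yield (gross): A_g = 163×25 = 4075 mm². φR_n = 0.90 × 350 × 4075 = 1283.6 kN.
Governing: min(1402.4, 2693.3, 970.3, 1283.6) = 970.3 kN → net-section rupture.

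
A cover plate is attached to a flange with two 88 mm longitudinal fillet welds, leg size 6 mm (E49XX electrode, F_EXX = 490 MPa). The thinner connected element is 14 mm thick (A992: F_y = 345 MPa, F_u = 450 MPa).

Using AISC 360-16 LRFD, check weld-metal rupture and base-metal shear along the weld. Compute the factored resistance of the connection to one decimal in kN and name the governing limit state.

164.6 kN (weld metal governs)

Weld metal: throat = 0.707×6 = 4.242 mm, L = 2×88 = 176 mm. φR_n = 0.75 × 0.6 × 490 × 4.242 × 176 = 164.6 kN.
Base metal shear (14 mm plate): yield φR_n = 1.0×0.6×345×14×176 = 510.0 kN; rupture φR_n = 0.75×0.6×450×14×176 = 499.0 kN; take 499.0 kN (rupture).
Governing: min(164.6, 499.0) = 164.6 kN → weld metal.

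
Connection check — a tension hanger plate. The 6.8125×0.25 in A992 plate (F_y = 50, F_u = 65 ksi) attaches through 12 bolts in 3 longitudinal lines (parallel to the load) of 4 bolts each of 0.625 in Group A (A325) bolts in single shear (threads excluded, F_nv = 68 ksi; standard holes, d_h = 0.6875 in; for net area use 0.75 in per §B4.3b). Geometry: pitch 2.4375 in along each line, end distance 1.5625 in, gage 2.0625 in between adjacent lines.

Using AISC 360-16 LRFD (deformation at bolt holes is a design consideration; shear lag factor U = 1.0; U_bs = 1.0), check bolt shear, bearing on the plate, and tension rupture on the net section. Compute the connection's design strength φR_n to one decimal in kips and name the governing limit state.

55.6 kips (net-section rupture governs)

Bolt shear: A_b = π(0.625)²/4 = 0.3068 in². φR_n = 0.75 × 68 × 0.3068 × 12 × 1 = 187.8 kips.
Bearing (0.25 in plate, F_u = 65 ksi): end bolts L_c = 1.5625 − 0.6875/2 = 1.21875, R_n = min(1.2×1.21875×0.25×65, 2.4×0.625×0.25×65) = 23.766 kips/bolt; interior L_c = 2.4375 − 0.6875 = 1.75, R_n = 24.375 kips/bolt. φR_n = 0.75 × (3×23.766 + 9×24.375) = 218.0 kips.
Tension rupture (net): A_n = (6.8125 − 3×0.75)×0.25 = 1.1406 in² (U = 1.0, A_e = A_n). φR_n = 0.75 × 65 × 1.1406 = 55.6 kips.
Governing: min(187.8, 218.0, 55.6) = 55.6 kips → net-section rupture.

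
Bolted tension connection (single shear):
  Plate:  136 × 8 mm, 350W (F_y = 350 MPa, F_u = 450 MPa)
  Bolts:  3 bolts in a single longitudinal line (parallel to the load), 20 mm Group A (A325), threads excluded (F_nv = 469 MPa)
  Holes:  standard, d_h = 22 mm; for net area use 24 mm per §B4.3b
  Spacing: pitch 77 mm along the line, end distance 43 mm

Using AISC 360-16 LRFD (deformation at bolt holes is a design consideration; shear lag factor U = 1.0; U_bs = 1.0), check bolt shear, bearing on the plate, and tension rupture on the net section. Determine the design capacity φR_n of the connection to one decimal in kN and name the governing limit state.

302.4 kN (net-section rupture governs)

Bolt shear: A_b = π(20)²/4 = 314.16 mm². φR_n = 0.75 × 469 × 314.16 × 3 × 1 = 331.5 kN.
Bearing (8 mm plate, F_u = 450 MPa): end bolts L_c = 43 − 22/2 = 32, R_n = min(1.2×32×8×450, 2.4×20×8×450) = 138.24 kN/bolt; interior L_c = 77 − 22 = 55, R_n = 172.8 kN/bolt. φR_n = 0.75 × (1×138.24 + 2×172.8) = 362.9 kN.
Tension rupture (net): A_n = (136 − 1×24)×8 = 896 mm² (U = 1.0, A_e = A_n). φR_n = 0.75 × 450 × 896 = 302.4 kN.
Governing: min(331.5, 362.9, 302.4) = 302.4 kN → net-section rupture.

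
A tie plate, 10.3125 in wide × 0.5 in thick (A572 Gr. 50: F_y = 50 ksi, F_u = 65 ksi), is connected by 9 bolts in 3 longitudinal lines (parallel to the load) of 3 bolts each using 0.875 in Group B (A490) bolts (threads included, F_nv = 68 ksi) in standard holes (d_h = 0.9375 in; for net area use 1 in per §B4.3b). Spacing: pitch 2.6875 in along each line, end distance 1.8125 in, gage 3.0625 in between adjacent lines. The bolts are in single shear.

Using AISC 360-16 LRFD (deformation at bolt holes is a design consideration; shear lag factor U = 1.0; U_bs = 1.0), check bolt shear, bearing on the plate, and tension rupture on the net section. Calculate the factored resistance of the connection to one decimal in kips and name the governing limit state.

Bolt shear: A_b = π(0.875)²/4 = 0.60132 in². φR_n = 0.75 × 68 × 0.60132 × 9 × 1 = 276.0 kips.
Bearing (0.5 in plate, F_u = 65 ksi): end bolts L_c = 1.8125 − 0.9375/2 = 1.34375, R_n = min(1.2×1.34375×0.5×65, 2.4×0.875×0.5×65) = 52.406 kips/bolt; interior L_c = 2.6875 − 0.9375 = 1.75, R_n = 68.25 kips/bolt. φR_n = 0.75 × (3×52.406 + 6×68.25) = 425.0 kips.
Tension rupture (net): A_n = (10.3125 − 3×1)×0.5 = 3.6563 in² (U = 1.0, A_e = A_n). φR_n = 0.75 × 65 × 3.6563 = 178.2 kips.
Governing: min(276.0, 425.0, 178.2) = 178.2 kips → net-section rupture.

178.2 kips (net-section rupture governs)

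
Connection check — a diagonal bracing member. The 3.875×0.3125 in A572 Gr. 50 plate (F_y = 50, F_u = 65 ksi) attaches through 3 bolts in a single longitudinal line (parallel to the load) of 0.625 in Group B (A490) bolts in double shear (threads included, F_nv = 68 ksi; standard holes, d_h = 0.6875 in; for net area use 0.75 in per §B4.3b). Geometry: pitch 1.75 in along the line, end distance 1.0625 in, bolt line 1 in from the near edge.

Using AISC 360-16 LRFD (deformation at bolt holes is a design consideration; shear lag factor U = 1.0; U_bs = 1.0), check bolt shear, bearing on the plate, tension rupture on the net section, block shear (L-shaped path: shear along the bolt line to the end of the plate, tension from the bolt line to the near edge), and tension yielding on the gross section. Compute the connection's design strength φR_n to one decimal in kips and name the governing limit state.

Bolt shear: A_b = π(0.625)²/4 = 0.3068 in². φR_n = 0.75 × 68 × 0.3068 × 3 × 2 = 93.9 kips.
Bearing (0.3125 in plate, F_u = 65 ksi): end bolts L_c = 1.0625 − 0.6875/2 = 0.71875, R_n = min(1.2×0.71875×0.3125×65, 2.4×0.625×0.3125×65) = 17.52 kips/bolt; interior L_c = 1.75 − 0.6875 = 1.0625, R_n = 25.898 kips/bolt. φR_n = 0.75 × (1×17.52 + 2×25.898) = 52.0 kips.
Tension rupture (net): A_n = (3.875 − 1×0.75)×0.3125 = 0.97656 in² (U = 1.0, A_e = A_n). φR_n = 0.75 × 65 × 0.97656 = 47.6 kips.
Block shear: shear path 1×[1.0625+2×1.75] = 1×4.5625 in, A_gv = 1.4258, A_nv = 1×(4.5625 − 2.5×0.75)×0.3125 = 0.83984 in²; tension to near edge: (1 − 0.5×0.75)×0.3125 = 0.19531 in². R_n = min(0.6×65×0.83984, 0.6×50×1.4258) + 1.0×65×0.19531 = min(32.754, 42.774) + 12.695 = 45.449 kips. φR_n = 0.75 × 45.449 = 34.1 kips.
Tension yield (gross): A_g = 3.875×0.3125 = 1.2109 in². φR_n = 0.90 × 50 × 1.2109 = 54.5 kips.
Governing: min(93.9, 52.0, 47.6, 34.1, 54.5) = 34.1 kips → block shear.

34.1 kips (block shear governs)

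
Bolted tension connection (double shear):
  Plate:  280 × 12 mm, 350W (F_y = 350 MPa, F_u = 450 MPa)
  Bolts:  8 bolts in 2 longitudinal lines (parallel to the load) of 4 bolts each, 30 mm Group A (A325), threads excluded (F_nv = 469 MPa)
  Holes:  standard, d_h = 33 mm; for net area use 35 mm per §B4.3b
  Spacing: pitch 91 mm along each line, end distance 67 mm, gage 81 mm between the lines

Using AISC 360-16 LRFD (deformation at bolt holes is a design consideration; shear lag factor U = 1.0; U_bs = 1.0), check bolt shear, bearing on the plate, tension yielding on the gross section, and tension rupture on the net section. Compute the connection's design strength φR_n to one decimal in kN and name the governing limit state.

Bolt shear: A_b = π(30)²/4 = 706.86 mm². φR_n = 0.75 × 469 × 706.86 × 8 × 2 = 3978.2 kN.
Bearing (12 mm plate, F_u = 450 MPa): end bolts L_c = 67 − 33/2 = 50.5, R_n = min(1.2×50.5×12×450, 2.4×30×12×450) = 327.24 kN/bolt; interior L_c = 91 − 33 = 58, R_n = 375.84 kN/bolt. φR_n = 0.75 × (2×327.24 + 6×375.84) = 2182.1 kN.
Tension yield (gross): A_g = 280×12 = 3360 mm². φR_n = 0.90 × 350 × 3360 = 1058.4 kN.
Tension rupture (net): A_n = (280 − 2×35)×12 = 2520 mm² (U = 1.0, A_e = A_n). φR_n = 0.75 × 450 × 2520 = 850.5 kN.
Governing: min(3978.2, 2182.1, 1058.4, 850.5) = 850.5 kN → net-section rupture.

850.5 kN (net-section rupture governs)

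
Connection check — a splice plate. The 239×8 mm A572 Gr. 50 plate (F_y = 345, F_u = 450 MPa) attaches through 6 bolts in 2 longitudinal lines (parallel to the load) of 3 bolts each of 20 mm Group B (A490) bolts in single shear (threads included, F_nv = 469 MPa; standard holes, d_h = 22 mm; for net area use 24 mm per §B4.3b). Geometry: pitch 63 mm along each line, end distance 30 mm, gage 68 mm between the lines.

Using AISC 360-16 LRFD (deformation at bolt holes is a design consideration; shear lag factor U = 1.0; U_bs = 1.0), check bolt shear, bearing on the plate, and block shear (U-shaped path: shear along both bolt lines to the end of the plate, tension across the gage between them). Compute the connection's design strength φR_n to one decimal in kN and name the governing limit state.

429.8 kN (block shear governs)

Bolt shear: A_b = π(20)²/4 = 314.16 mm². φR_n = 0.75 × 469 × 314.16 × 6 × 1 = 663.0 kN.
Bearing (8 mm plate, F_u = 450 MPa): end bolts L_c = 30 − 22/2 = 19, R_n = min(1.2×19×8×450, 2.4×20×8×450) = 82.08 kN/bolt; interior L_c = 63 − 22 = 41, R_n = 172.8 kN/bolt. φR_n = 0.75 × (2×82.08 + 4×172.8) = 641.5 kN.
Block shear: shear path 2×[30+2×63] = 2×156 mm, A_gv = 2496, A_nv = 2×(156 − 2.5×24)×8 = 1536 mm²; tension across gage: (68 − 1×24)×8 = 352 mm². R_n = min(0.6×450×1536, 0.6×345×2496) + 1.0×450×352 = min(414.72, 516.67) + 158.4 = 573.12 kN. φR_n = 0.75 × 573.12 = 429.8 kN.
Governing: min(663.0, 641.5, 429.8) = 429.8 kN → block shear.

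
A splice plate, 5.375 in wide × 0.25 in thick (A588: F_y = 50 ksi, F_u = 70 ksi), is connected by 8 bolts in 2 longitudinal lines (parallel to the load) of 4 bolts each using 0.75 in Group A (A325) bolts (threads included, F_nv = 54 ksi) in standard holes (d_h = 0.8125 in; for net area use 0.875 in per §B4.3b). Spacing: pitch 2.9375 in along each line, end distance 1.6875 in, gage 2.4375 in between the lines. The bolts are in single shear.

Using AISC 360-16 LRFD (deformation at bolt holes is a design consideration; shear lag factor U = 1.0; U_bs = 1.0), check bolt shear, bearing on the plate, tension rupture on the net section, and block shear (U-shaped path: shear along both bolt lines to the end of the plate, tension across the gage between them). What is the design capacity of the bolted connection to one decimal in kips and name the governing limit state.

47.6 kips (net-section rupture governs)

Bolt shear: A_b = π(0.75)²/4 = 0.44179 in². φR_n = 0.75 × 54 × 0.44179 × 8 × 1 = 143.1 kips.
Bearing (0.25 in plate, F_u = 70 ksi): end bolts L_c = 1.6875 − 0.8125/2 = 1.28125, R_n = min(1.2×1.28125×0.25×70, 2.4×0.75×0.25×70) = 26.906 kips/bolt; interior L_c = 2.9375 − 0.8125 = 2.125, R_n = 31.5 kips/bolt. φR_n = 0.75 × (2×26.906 + 6×31.5) = 182.1 kips.
Tension rupture (net): A_n = (5.375 − 2×0.875)×0.25 = 0.90625 in² (U = 1.0, A_e = A_n). φR_n = 0.75 × 70 × 0.90625 = 47.6 kips.
Block shear: shear path 2×[1.6875+3×2.9375] = 2×10.5 in, A_gv = 5.25, A_nv = 2×(10.5 − 3.5×0.875)×0.25 = 3.7188 in²; tension across gage: (2.4375 − 1×0.875)×0.25 = 0.39063 in². R_n = min(0.6×70×3.7188, 0.6×50×5.25) + 1.0×70×0.39063 = min(156.19, 157.5) + 27.344 = 183.53 kips. φR_n = 0.75 × 183.53 = 137.6 kips.
Governing: min(143.1, 182.1, 47.6, 137.6) = 47.6 kips → net-section rupture.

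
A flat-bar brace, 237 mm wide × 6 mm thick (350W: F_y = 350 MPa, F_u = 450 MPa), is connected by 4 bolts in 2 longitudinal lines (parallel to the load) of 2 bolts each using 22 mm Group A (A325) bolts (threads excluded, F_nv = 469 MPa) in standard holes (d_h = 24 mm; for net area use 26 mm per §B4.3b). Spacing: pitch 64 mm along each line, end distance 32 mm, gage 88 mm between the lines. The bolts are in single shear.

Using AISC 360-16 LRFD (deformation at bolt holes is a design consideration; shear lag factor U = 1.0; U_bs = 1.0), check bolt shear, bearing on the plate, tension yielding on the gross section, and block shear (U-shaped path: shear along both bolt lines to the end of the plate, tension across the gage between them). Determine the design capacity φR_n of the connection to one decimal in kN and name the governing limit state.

264.1 kN (block shear governs)

Bolt shear: A_b = π(22)²/4 = 380.13 mm². φR_n = 0.75 × 469 × 380.13 × 4 × 1 = 534.8 kN.
Bearing (6 mm plate, F_u = 450 MPa): end bolts L_c = 32 − 24/2 = 20, R_n = min(1.2×20×6×450, 2.4×22×6×450) = 64.8 kN/bolt; interior L_c = 64 − 24 = 40, R_n = 129.6 kN/bolt. φR_n = 0.75 × (2×64.8 + 2×129.6) = 291.6 kN.
Tension yield (gross): A_g = 237×6 = 1422 mm². φR_n = 0.90 × 350 × 1422 = 447.9 kN.
Block shear: shear path 2×[32+1×64] = 2×96 mm, A_gv = 1152, A_nv = 2×(96 − 1.5×26)×6 = 684 mm²; tension across gage: (88 − 1×26)×6 = 372 mm². R_n = min(0.6×450×684, 0.6×350×1152) + 1.0×450×372 = min(184.68, 241.92) + 167.4 = 352.08 kN. φR_n = 0.75 × 352.08 = 264.1 kN.
Governing: min(534.8, 291.6, 447.9, 264.1) = 264.1 kN → block shear.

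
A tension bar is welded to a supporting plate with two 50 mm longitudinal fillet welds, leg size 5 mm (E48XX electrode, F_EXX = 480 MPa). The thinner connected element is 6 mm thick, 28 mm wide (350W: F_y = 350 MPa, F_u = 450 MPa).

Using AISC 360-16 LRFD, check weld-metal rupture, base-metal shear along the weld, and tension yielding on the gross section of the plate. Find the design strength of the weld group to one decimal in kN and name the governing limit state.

52.9 kN (gross-section yield governs)

Weld metal: throat = 0.707×5 = 3.535 mm, L = 2×50 = 100 mm. φR_n = 0.75 × 0.6 × 480 × 3.535 × 100 = 76.4 kN.
Base metal shear (6 mm plate): yield φR_n = 1.0×0.6×350×6×100 = 126.0 kN; rupture φR_n = 0.75×0.6×450×6×100 = 121.5 kN; take 121.5 kN (rupture).
Tension yield (gross): A_g = 28×6 = 168 mm². φR_n = 0.90 × 350 × 168 = 52.9 kN.
Governing: min(76.4, 121.5, 52.9) = 52.9 kN → gross-section yield.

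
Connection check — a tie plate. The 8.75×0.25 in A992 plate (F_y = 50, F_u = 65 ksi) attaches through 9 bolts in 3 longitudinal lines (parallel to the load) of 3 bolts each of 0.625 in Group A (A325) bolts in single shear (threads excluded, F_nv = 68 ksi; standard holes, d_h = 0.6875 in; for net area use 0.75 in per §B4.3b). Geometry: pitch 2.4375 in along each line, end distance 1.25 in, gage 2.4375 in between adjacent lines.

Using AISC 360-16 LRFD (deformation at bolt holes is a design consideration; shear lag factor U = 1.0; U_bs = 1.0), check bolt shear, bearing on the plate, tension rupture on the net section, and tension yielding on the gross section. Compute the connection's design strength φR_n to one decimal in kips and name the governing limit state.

Bolt shear: A_b = π(0.625)²/4 = 0.3068 in². φR_n = 0.75 × 68 × 0.3068 × 9 × 1 = 140.8 kips.
Bearing (0.25 in plate, F_u = 65 ksi): end bolts L_c = 1.25 − 0.6875/2 = 0.90625, R_n = min(1.2×0.90625×0.25×65, 2.4×0.625×0.25×65) = 17.672 kips/bolt; interior L_c = 2.4375 − 0.6875 = 1.75, R_n = 24.375 kips/bolt. φR_n = 0.75 × (3×17.672 + 6×24.375) = 149.4 kips.
Tension rupture (net): A_n = (8.75 − 3×0.75)×0.25 = 1.625 in² (U = 1.0, A_e = A_n). φR_n = 0.75 × 65 × 1.625 = 79.2 kips.
Tension yield (gross): A_g = 8.75×0.25 = 2.1875 in². φR_n = 0.90 × 50 × 2.1875 = 98.4 kips.
Governing: min(140.8, 149.4, 79.2, 98.4) = 79.2 kips → net-section rupture.

79.2 kips (net-section rupture governs)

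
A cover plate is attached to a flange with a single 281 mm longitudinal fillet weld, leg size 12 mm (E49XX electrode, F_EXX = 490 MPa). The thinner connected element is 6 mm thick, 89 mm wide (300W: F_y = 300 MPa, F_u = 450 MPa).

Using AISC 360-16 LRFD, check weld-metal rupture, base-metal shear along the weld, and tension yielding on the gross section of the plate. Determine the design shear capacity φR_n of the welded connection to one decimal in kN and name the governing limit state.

144.2 kN (gross-section yield governs)

Weld metal: throat = 0.707×12 = 8.484 mm, L = 281 mm. φR_n = 0.75 × 0.6 × 490 × 8.484 × 281 = 525.7 kN.
Base metal shear (6 mm plate): yield φR_n = 1.0×0.6×300×6×281 = 303.5 kN; rupture φR_n = 0.75×0.6×450×6×281 = 341.4 kN; take 303.5 kN (yield).
Tension yield (gross): A_g = 89×6 = 534 mm². φR_n = 0.90 × 300 × 534 = 144.2 kN.
Governing: min(525.7, 303.5, 144.2) = 144.2 kN → gross-section yield.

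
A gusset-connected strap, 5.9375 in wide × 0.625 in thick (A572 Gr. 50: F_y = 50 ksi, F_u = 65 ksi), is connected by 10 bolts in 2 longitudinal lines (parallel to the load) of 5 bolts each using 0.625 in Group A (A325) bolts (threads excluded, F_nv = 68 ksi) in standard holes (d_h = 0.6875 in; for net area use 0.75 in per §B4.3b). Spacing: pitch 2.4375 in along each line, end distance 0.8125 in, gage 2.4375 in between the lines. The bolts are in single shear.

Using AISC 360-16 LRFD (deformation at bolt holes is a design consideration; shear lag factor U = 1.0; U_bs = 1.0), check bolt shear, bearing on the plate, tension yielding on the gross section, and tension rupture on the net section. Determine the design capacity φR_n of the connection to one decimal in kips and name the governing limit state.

135.2 kips (net-section rupture governs)

Bolt shear: A_b = π(0.625)²/4 = 0.3068 in². φR_n = 0.75 × 68 × 0.3068 × 10 × 1 = 156.5 kips.
Bearing (0.625 in plate, F_u = 65 ksi): end bolts L_c = 0.8125 − 0.6875/2 = 0.46875, R_n = min(1.2×0.46875×0.625×65, 2.4×0.625×0.625×65) = 22.852 kips/bolt; interior L_c = 2.4375 − 0.6875 = 1.75, R_n = 60.938 kips/bolt. φR_n = 0.75 × (2×22.852 + 8×60.938) = 399.9 kips.
Tension yield (gross): A_g = 5.9375×0.625 = 3.7109 in². φR_n = 0.90 × 50 × 3.7109 = 167.0 kips.
Tension rupture (net): A_n = (5.9375 − 2×0.75)×0.625 = 2.7734 in² (U = 1.0, A_e = A_n). φR_n = 0.75 × 65 × 2.7734 = 135.2 kips.
Governing: min(156.5, 399.9, 167.0, 135.2) = 135.2 kips → net-section rupture.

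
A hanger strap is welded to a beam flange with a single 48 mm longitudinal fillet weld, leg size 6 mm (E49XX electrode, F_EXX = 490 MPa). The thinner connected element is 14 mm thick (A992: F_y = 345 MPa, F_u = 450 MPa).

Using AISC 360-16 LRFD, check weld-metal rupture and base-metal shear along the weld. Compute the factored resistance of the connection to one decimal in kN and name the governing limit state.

Weld metal: throat = 0.707×6 = 4.242 mm, L = 48 mm. φR_n = 0.75 × 0.6 × 490 × 4.242 × 48 = 44.9 kN.
Base metal shear (14 mm plate): yield φR_n = 1.0×0.6×345×14×48 = 139.1 kN; rupture φR_n = 0.75×0.6×450×14×48 = 136.1 kN; take 136.1 kN (rupture).
Governing: min(44.9, 136.1) = 44.9 kN → weld metal.

44.9 kN (weld metal governs)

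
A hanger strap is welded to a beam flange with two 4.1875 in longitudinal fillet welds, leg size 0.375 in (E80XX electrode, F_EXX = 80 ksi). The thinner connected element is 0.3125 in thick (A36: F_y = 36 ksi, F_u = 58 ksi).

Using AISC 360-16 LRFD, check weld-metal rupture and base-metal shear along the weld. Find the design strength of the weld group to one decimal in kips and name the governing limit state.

Weld metal: throat = 0.707×0.375 = 0.26513 in, L = 2×4.1875 = 8.375 in. φR_n = 0.75 × 0.6 × 80 × 0.26513 × 8.375 = 79.9 kips.
Base metal shear (0.3125 in plate): yield φR_n = 1.0×0.6×36×0.3125×8.375 = 56.5 kips; rupture φR_n = 0.75×0.6×58×0.3125×8.375 = 68.3 kips; take 56.5 kips (yield).
Governing: min(79.9, 56.5) = 56.5 kips → base-metal shear.

56.5 kips (base-metal shear governs)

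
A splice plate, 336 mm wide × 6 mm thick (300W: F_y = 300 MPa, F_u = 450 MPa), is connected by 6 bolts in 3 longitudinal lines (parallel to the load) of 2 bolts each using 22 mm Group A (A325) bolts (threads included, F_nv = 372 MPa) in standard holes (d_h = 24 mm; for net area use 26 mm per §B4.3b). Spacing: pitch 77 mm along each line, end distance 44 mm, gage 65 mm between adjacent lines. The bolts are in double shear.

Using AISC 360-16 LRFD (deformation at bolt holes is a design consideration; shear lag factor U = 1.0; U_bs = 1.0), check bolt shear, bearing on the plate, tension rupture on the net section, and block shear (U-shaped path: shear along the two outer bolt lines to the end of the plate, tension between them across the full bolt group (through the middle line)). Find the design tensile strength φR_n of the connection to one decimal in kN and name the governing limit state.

354.0 kN (block shear governs)

Bolt shear: A_b = π(22)²/4 = 380.13 mm². φR_n = 0.75 × 372 × 380.13 × 6 × 2 = 1272.7 kN.
Bearing (6 mm plate, F_u = 450 MPa): end bolts L_c = 44 − 24/2 = 32, R_n = min(1.2×32×6×450, 2.4×22×6×450) = 103.68 kN/bolt; interior L_c = 77 − 24 = 53, R_n = 142.56 kN/bolt. φR_n = 0.75 × (3×103.68 + 3×142.56) = 554.0 kN.
Tension rupture (net): A_n = (336 − 3×26)×6 = 1548 mm² (U = 1.0, A_e = A_n). φR_n = 0.75 × 450 × 1548 = 522.5 kN.
Block shear: shear path 2×[44+1×77] = 2×121 mm, A_gv = 1452, A_nv = 2×(121 − 1.5×26)×6 = 984 mm²; tension across gage: (130 − 2×26)×6 = 468 mm². R_n = min(0.6×450×984, 0.6×300×1452) + 1.0×450×468 = min(265.68, 261.36) + 210.6 = 471.96 kN. φR_n = 0.75 × 471.96 = 354.0 kN.
Governing: min(1272.7, 554.0, 522.5, 354.0) = 354.0 kN → block shear.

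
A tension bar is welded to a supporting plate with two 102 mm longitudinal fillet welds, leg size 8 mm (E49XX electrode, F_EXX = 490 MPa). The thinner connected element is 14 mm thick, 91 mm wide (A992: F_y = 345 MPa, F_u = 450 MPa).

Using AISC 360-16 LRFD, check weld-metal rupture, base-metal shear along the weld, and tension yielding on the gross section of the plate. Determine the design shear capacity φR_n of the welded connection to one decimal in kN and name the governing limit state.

254.4 kN (weld metal governs)

Weld metal: throat = 0.707×8 = 5.656 mm, L = 2×102 = 204 mm. φR_n = 0.75 × 0.6 × 490 × 5.656 × 204 = 254.4 kN.
Base metal shear (14 mm plate): yield φR_n = 1.0×0.6×345×14×204 = 591.2 kN; rupture φR_n = 0.75×0.6×450×14×204 = 578.3 kN; take 578.3 kN (rupture).
Tension yield (gross): A_g = 91×14 = 1274 mm². φR_n = 0.90 × 345 × 1274 = 395.6 kN.
Governing: min(254.4, 578.3, 395.6) = 254.4 kN → weld metal.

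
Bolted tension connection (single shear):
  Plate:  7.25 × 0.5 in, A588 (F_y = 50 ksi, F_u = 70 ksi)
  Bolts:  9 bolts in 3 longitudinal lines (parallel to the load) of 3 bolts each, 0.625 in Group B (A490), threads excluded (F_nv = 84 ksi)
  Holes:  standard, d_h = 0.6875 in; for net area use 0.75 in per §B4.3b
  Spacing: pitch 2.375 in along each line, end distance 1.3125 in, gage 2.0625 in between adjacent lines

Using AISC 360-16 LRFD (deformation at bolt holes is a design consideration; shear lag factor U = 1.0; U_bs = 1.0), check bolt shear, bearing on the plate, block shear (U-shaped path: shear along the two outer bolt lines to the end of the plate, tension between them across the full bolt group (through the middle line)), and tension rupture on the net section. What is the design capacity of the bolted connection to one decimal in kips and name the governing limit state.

131.3 kips (net-section rupture governs)

Bolt shear: A_b = π(0.625)²/4 = 0.3068 in². φR_n = 0.75 × 84 × 0.3068 × 9 × 1 = 174.0 kips.
Bearing (0.5 in plate, F_u = 70 ksi): end bolts L_c = 1.3125 − 0.6875/2 = 0.96875, R_n = min(1.2×0.96875×0.5×70, 2.4×0.625×0.5×70) = 40.688 kips/bolt; interior L_c = 2.375 − 0.6875 = 1.6875, R_n = 52.5 kips/bolt. φR_n = 0.75 × (3×40.688 + 6×52.5) = 327.8 kips.
Block shear: shear path 2×[1.3125+2×2.375] = 2×6.0625 in, A_gv = 6.0625, A_nv = 2×(6.0625 − 2.5×0.75)×0.5 = 4.1875 in²; tension across gage: (4.125 − 2×0.75)×0.5 = 1.3125 in². R_n = min(0.6×70×4.1875, 0.6×50×6.0625) + 1.0×70×1.3125 = min(175.88, 181.88) + 91.875 = 267.76 kips. φR_n = 0.75 × 267.76 = 200.8 kips.
Tension rupture (net): A_n = (7.25 − 3×0.75)×0.5 = 2.5 in² (U = 1.0, A_e = A_n). φR_n = 0.75 × 70 × 2.5 = 131.3 kips.
Governing: min(174.0, 327.8, 200.8, 131.3) = 131.3 kips → net-section rupture.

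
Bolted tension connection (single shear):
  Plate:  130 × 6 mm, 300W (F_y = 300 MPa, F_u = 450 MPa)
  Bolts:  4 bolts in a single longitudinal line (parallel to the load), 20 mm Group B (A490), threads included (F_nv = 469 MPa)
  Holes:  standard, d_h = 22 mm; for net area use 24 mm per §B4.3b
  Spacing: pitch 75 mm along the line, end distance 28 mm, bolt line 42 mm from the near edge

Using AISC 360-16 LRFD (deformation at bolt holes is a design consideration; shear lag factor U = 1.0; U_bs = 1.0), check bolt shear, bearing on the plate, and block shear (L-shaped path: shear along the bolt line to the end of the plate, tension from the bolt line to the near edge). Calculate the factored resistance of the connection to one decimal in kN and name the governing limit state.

265.7 kN (block shear governs)

Bolt shear: A_b = π(20)²/4 = 314.16 mm². φR_n = 0.75 × 469 × 314.16 × 4 × 1 = 442.0 kN.
Bearing (6 mm plate, F_u = 450 MPa): end bolts L_c = 28 − 22/2 = 17, R_n = min(1.2×17×6×450, 2.4×20×6×450) = 55.08 kN/bolt; interior L_c = 75 − 22 = 53, R_n = 129.6 kN/bolt. φR_n = 0.75 × (1×55.08 + 3×129.6) = 332.9 kN.
Block shear: shear path 1×[28+3×75] = 1×253 mm, A_gv = 1518, A_nv = 1×(253 − 3.5×24)×6 = 1014 mm²; tension to near edge: (42 − 0.5×24)×6 = 180 mm². R_n = min(0.6×450×1014, 0.6×300×1518) + 1.0×450×180 = min(273.78, 273.24) + 81 = 354.24 kN. φR_n = 0.75 × 354.24 = 265.7 kN.
Governing: min(442.0, 332.9, 265.7) = 265.7 kN → block shear.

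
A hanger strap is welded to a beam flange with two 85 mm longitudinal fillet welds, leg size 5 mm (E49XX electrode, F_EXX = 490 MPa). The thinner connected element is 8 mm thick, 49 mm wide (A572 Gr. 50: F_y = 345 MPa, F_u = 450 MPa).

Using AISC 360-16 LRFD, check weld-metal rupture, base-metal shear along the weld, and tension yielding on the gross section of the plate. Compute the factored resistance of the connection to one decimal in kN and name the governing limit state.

Weld metal: throat = 0.707×5 = 3.535 mm, L = 2×85 = 170 mm. φR_n = 0.75 × 0.6 × 490 × 3.535 × 170 = 132.5 kN.
Base metal shear (8 mm plate): yield φR_n = 1.0×0.6×345×8×170 = 281.5 kN; rupture φR_n = 0.75×0.6×450×8×170 = 275.4 kN; take 275.4 kN (rupture).
Tension yield (gross): A_g = 49×8 = 392 mm². φR_n = 0.90 × 345 × 392 = 121.7 kN.
Governing: min(132.5, 275.4, 121.7) = 121.7 kN → gross-section yield.

121.7 kN (gross-section yield governs)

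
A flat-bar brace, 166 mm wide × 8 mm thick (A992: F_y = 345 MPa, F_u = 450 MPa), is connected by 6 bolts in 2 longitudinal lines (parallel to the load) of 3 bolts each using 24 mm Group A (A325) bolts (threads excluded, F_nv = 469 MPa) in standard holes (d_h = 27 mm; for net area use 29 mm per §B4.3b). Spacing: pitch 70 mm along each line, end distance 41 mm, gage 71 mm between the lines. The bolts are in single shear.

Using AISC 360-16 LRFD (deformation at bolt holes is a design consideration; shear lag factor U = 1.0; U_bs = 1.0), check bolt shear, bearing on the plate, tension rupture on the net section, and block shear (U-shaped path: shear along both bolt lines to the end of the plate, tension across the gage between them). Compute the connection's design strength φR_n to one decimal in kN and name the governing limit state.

291.6 kN (net-section rupture governs)

Bolt shear: A_b = π(24)²/4 = 452.39 mm². φR_n = 0.75 × 469 × 452.39 × 6 × 1 = 954.8 kN.
Bearing (8 mm plate, F_u = 450 MPa): end bolts L_c = 41 − 27/2 = 27.5, R_n = min(1.2×27.5×8×450, 2.4×24×8×450) = 118.8 kN/bolt; interior L_c = 70 − 27 = 43, R_n = 185.76 kN/bolt. φR_n = 0.75 × (2×118.8 + 4×185.76) = 735.5 kN.
Tension rupture (net): A_n = (166 − 2×29)×8 = 864 mm² (U = 1.0, A_e = A_n). φR_n = 0.75 × 450 × 864 = 291.6 kN.
Block shear: shear path 2×[41+2×70] = 2×181 mm, A_gv = 2896, A_nv = 2×(181 − 2.5×29)×8 = 1736 mm²; tension across gage: (71 − 1×29)×8 = 336 mm². R_n = min(0.6×450×1736, 0.6×345×2896) + 1.0×450×336 = min(468.72, 599.47) + 151.2 = 619.92 kN. φR_n = 0.75 × 619.92 = 464.9 kN.
Governing: min(954.8, 735.5, 291.6, 464.9) = 291.6 kN → net-section rupture.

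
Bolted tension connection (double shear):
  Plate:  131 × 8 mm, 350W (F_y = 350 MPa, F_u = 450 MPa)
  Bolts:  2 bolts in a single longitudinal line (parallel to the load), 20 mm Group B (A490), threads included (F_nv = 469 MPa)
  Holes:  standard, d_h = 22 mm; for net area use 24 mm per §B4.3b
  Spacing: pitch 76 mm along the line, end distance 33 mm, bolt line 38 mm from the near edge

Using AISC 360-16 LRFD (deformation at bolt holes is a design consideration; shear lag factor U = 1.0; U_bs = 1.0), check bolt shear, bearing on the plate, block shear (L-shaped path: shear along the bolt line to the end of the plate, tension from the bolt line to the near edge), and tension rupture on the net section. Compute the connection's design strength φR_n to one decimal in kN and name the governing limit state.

Bolt shear: A_b = π(20)²/4 = 314.16 mm². φR_n = 0.75 × 469 × 314.16 × 2 × 2 = 442.0 kN.
Bearing (8 mm plate, F_u = 450 MPa): end bolts L_c = 33 − 22/2 = 22, R_n = min(1.2×22×8×450, 2.4×20×8×450) = 95.04 kN/bolt; interior L_c = 76 − 22 = 54, R_n = 172.8 kN/bolt. φR_n = 0.75 × (1×95.04 + 1×172.8) = 200.9 kN.
Block shear: shear path 1×[33+1×76] = 1×109 mm, A_gv = 872, A_nv = 1×(109 − 1.5×24)×8 = 584 mm²; tension to near edge: (38 − 0.5×24)×8 = 208 mm². R_n = min(0.6×450×584, 0.6×350×872) + 1.0×450×208 = min(157.68, 183.12) + 93.6 = 251.28 kN. φR_n = 0.75 × 251.28 = 188.5 kN.
Tension rupture (net): A_n = (131 − 1×24)×8 = 856 mm² (U = 1.0, A_e = A_n). φR_n = 0.75 × 450 × 856 = 288.9 kN.
Governing: min(442.0, 200.9, 188.5, 288.9) = 188.5 kN → block shear.

188.5 kN (block shear governs)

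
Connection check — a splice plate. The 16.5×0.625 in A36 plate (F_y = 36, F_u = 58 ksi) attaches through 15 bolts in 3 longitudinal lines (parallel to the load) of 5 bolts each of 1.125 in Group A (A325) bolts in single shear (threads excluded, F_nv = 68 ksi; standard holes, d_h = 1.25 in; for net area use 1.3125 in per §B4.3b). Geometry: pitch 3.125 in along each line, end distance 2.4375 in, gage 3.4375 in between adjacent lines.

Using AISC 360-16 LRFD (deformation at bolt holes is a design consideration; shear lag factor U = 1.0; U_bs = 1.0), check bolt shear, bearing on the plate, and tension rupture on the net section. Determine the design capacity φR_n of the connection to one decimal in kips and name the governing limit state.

Bolt shear: A_b = π(1.125)²/4 = 0.99402 in². φR_n = 0.75 × 68 × 0.99402 × 15 × 1 = 760.4 kips.
Bearing (0.625 in plate, F_u = 58 ksi): end bolts L_c = 2.4375 − 1.25/2 = 1.8125, R_n = min(1.2×1.8125×0.625×58, 2.4×1.125×0.625×58) = 78.844 kips/bolt; interior L_c = 3.125 − 1.25 = 1.875, R_n = 81.563 kips/bolt. φR_n = 0.75 × (3×78.844 + 12×81.563) = 911.5 kips.
Tension rupture (net): A_n = (16.5 − 3×1.3125)×0.625 = 7.8516 in² (U = 1.0, A_e = A_n). φR_n = 0.75 × 58 × 7.8516 = 341.5 kips.
Governing: min(760.4, 911.5, 341.5) = 341.5 kips → net-section rupture.

341.5 kips (net-section rupture governs)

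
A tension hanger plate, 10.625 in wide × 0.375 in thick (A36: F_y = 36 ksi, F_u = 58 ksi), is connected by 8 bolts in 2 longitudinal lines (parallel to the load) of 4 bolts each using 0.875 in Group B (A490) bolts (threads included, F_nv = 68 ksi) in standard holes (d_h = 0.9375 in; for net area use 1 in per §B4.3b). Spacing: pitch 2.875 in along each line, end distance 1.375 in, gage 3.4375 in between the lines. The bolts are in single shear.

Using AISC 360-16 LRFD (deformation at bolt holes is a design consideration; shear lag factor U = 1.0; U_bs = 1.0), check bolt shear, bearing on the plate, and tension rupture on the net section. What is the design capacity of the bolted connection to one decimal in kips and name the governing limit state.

Bolt shear: A_b = π(0.875)²/4 = 0.60132 in². φR_n = 0.75 × 68 × 0.60132 × 8 × 1 = 245.3 kips.
Bearing (0.375 in plate, F_u = 58 ksi): end bolts L_c = 1.375 − 0.9375/2 = 0.90625, R_n = min(1.2×0.90625×0.375×58, 2.4×0.875×0.375×58) = 23.653 kips/bolt; interior L_c = 2.875 − 0.9375 = 1.9375, R_n = 45.675 kips/bolt. φR_n = 0.75 × (2×23.653 + 6×45.675) = 241.0 kips.
Tension rupture (net): A_n = (10.625 − 2×1)×0.375 = 3.2344 in² (U = 1.0, A_e = A_n). φR_n = 0.75 × 58 × 3.2344 = 140.7 kips.
Governing: min(245.3, 241.0, 140.7) = 140.7 kips → net-section rupture.

140.7 kips (net-section rupture governs)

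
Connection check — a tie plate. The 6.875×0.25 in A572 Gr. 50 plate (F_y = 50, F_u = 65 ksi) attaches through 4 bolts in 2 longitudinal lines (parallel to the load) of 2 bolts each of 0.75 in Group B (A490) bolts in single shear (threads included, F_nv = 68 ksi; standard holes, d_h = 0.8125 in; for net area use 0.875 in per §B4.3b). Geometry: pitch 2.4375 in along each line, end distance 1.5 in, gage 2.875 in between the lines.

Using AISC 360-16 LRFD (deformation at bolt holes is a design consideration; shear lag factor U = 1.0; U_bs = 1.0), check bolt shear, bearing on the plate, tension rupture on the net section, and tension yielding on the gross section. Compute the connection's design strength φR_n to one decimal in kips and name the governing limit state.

Bolt shear: A_b = π(0.75)²/4 = 0.44179 in². φR_n = 0.75 × 68 × 0.44179 × 4 × 1 = 90.1 kips.
Bearing (0.25 in plate, F_u = 65 ksi): end bolts L_c = 1.5 − 0.8125/2 = 1.09375, R_n = min(1.2×1.09375×0.25×65, 2.4×0.75×0.25×65) = 21.328 kips/bolt; interior L_c = 2.4375 − 0.8125 = 1.625, R_n = 29.25 kips/bolt. φR_n = 0.75 × (2×21.328 + 2×29.25) = 75.9 kips.
Tension rupture (net): A_n = (6.875 − 2×0.875)×0.25 = 1.2813 in² (U = 1.0, A_e = A_n). φR_n = 0.75 × 65 × 1.2813 = 62.5 kips.
Tension yield (gross): A_g = 6.875×0.25 = 1.7188 in². φR_n = 0.90 × 50 × 1.7188 = 77.3 kips.
Governing: min(90.1, 75.9, 62.5, 77.3) = 62.5 kips → net-section rupture.

62.5 kips (net-section rupture governs)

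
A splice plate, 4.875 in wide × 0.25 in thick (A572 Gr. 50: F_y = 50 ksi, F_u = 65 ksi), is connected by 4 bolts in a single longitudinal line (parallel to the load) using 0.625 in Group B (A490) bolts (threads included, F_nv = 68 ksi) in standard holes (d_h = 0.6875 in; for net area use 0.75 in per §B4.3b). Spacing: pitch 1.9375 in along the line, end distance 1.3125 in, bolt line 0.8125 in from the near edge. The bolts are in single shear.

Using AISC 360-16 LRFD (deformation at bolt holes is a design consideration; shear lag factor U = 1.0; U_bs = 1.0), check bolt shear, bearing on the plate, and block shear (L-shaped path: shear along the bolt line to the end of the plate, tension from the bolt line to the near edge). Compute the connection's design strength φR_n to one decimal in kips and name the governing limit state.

Bolt shear: A_b = π(0.625)²/4 = 0.3068 in². φR_n = 0.75 × 68 × 0.3068 × 4 × 1 = 62.6 kips.
Bearing (0.25 in plate, F_u = 65 ksi): end bolts L_c = 1.3125 − 0.6875/2 = 0.96875, R_n = min(1.2×0.96875×0.25×65, 2.4×0.625×0.25×65) = 18.891 kips/bolt; interior L_c = 1.9375 − 0.6875 = 1.25, R_n = 24.375 kips/bolt. φR_n = 0.75 × (1×18.891 + 3×24.375) = 69.0 kips.
Block shear: shear path 1×[1.3125+3×1.9375] = 1×7.125 in, A_gv = 1.7813, A_nv = 1×(7.125 − 3.5×0.75)×0.25 = 1.125 in²; tension to near edge: (0.8125 − 0.5×0.75)×0.25 = 0.10938 in². R_n = min(0.6×65×1.125, 0.6×50×1.7813) + 1.0×65×0.10938 = min(43.875, 53.439) + 7.1097 = 50.985 kips. φR_n = 0.75 × 50.985 = 38.2 kips.
Governing: min(62.6, 69.0, 38.2) = 38.2 kips → block shear.

38.2 kips (block shear governs)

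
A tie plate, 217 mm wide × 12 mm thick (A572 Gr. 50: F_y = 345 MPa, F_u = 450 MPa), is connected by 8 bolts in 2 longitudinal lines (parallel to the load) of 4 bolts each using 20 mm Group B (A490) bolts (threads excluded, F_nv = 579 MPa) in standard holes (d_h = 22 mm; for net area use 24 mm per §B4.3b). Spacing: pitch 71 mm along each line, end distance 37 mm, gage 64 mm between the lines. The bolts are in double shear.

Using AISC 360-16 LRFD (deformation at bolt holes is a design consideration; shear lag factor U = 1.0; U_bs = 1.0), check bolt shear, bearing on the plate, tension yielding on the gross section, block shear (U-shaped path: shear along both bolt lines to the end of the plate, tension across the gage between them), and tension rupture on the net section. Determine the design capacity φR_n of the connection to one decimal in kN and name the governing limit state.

684.5 kN (net-section rupture governs)

Bolt shear: A_b = π(20)²/4 = 314.16 mm². φR_n = 0.75 × 579 × 314.16 × 8 × 2 = 2182.8 kN.
Bearing (12 mm plate, F_u = 450 MPa): end bolts L_c = 37 − 22/2 = 26, R_n = min(1.2×26×12×450, 2.4×20×12×450) = 168.48 kN/bolt; interior L_c = 71 − 22 = 49, R_n = 259.2 kN/bolt. φR_n = 0.75 × (2×168.48 + 6×259.2) = 1419.1 kN.
Tension yield (gross): A_g = 217×12 = 2604 mm². φR_n = 0.90 × 345 × 2604 = 808.5 kN.
Block shear: shear path 2×[37+3×71] = 2×250 mm, A_gv = 6000, A_nv = 2×(250 − 3.5×24)×12 = 3984 mm²; tension across gage: (64 − 1×24)×12 = 480 mm². R_n = min(0.6×450×3984, 0.6×345×6000) + 1.0×450×480 = min(1075.7, 1242) + 216 = 1291.7 kN. φR_n = 0.75 × 1291.7 = 968.8 kN.
Tension rupture (net): A_n = (217 − 2×24)×12 = 2028 mm² (U = 1.0, A_e = A_n). φR_n = 0.75 × 450 × 2028 = 684.5 kN.
Governing: min(2182.8, 1419.1, 808.5, 968.8, 684.5) = 684.5 kN → net-section rupture.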